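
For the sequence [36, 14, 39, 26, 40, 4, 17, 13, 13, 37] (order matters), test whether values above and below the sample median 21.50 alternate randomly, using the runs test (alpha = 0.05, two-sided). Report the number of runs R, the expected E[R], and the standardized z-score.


Step 1: Compute median = 21.50; label A = above, B = below.
Labels in order: ABAAABBBBA  (n_A = 5, n_B = 5)
Step 2: Count runs R = 5.
Step 3: Under H0 (random ordering), E[R] = 2*n_A*n_B/(n_A+n_B) + 1 = 2*5*5/10 + 1 = 6.0000.
        Var[R] = 2*n_A*n_B*(2*n_A*n_B - n_A - n_B) / ((n_A+n_B)^2 * (n_A+n_B-1)) = 2000/900 = 2.2222.
        SD[R] = 1.4907.
Step 4: Continuity-corrected z = (R + 0.5 - E[R]) / SD[R] = (5 + 0.5 - 6.0000) / 1.4907 = -0.3354.
Step 5: Two-sided p-value via normal approximation = 2*(1 - Phi(|z|)) = 0.737316.
Step 6: alpha = 0.05. fail to reject H0.

R = 5, z = -0.3354, p = 0.737316, fail to reject H0.


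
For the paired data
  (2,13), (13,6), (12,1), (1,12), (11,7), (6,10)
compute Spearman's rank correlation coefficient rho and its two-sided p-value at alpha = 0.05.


Step 1: Rank x and y separately (midranks; no ties here).
rank(x): 2->2, 13->6, 12->5, 1->1, 11->4, 6->3
rank(y): 13->6, 6->2, 1->1, 12->5, 7->3, 10->4
Step 2: d_i = R_x(i) - R_y(i); compute d_i^2.
  (2-6)^2=16, (6-2)^2=16, (5-1)^2=16, (1-5)^2=16, (4-3)^2=1, (3-4)^2=1
sum(d^2) = 66.
Step 3: rho = 1 - 6*66 / (6*(6^2 - 1)) = 1 - 396/210 = -0.885714.
Step 4: Under H0, t = rho * sqrt((n-2)/(1-rho^2)) = -3.8158 ~ t(4).
Step 5: Two-sided p-value from the t-distribution with 4 df = 0.018845.
Step 6: alpha = 0.05. reject H0.

rho = -0.8857, p = 0.018845, reject H0 at alpha = 0.05.


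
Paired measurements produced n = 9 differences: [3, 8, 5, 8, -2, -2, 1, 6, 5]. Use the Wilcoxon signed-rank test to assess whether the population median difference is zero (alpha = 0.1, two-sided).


Step 1: Drop any zero differences (none here) and take |d_i|.
|d| = [3, 8, 5, 8, 2, 2, 1, 6, 5]
Step 2: Midrank |d_i| (ties get averaged ranks).
ranks: |3|->4, |8|->8.5, |5|->5.5, |8|->8.5, |2|->2.5, |2|->2.5, |1|->1, |6|->7, |5|->5.5
Step 3: Attach original signs; sum ranks with positive sign and with negative sign.
W+ = 4 + 8.5 + 5.5 + 8.5 + 1 + 7 + 5.5 = 40
W- = 2.5 + 2.5 = 5
(Check: W+ + W- = 45 should equal n(n+1)/2 = 45.)
Step 4: Test statistic W = min(W+, W-) = 5.
Step 5: Ties in |d|, so use the tie-corrected normal approximation.
        E[W] = n(n+1)/4 = 9*10/4 = 22.5.
        Tie groups: |d|=2 (t=2), |d|=5 (t=2), |d|=8 (t=2); sum(t^3 - t) = 18.
        Var[W] = n(n+1)(2n+1)/24 - sum(t^3-t)/48 = 1710/24 - 18/48 = 70.875.
        z = (W - E[W]) / sqrt(Var[W]) = (5 - 22.5) / 8.4187 = -2.0787.
        Two-sided p = 2*Phi(z) = 0.037645.
Step 6: alpha = 0.1. reject H0.

W+ = 40, W- = 5, W = min = 5, p = 0.037645, reject H0.


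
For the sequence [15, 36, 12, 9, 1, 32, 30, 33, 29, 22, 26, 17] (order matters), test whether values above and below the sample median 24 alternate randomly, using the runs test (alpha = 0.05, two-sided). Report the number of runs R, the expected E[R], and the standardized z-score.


Step 1: Compute median = 24; label A = above, B = below.
Labels in order: BABBBAAAABAB  (n_A = 6, n_B = 6)
Step 2: Count runs R = 7.
Step 3: Under H0 (random ordering), E[R] = 2*n_A*n_B/(n_A+n_B) + 1 = 2*6*6/12 + 1 = 7.0000.
        Var[R] = 2*n_A*n_B*(2*n_A*n_B - n_A - n_B) / ((n_A+n_B)^2 * (n_A+n_B-1)) = 4320/1584 = 2.7273.
        SD[R] = 1.6514.
Step 4: R = E[R], so z = 0 with no continuity correction.
Step 5: Two-sided p-value via normal approximation = 2*(1 - Phi(|z|)) = 1.000000.
Step 6: alpha = 0.05. fail to reject H0.

R = 7, z = 0.0000, p = 1.000000, fail to reject H0.


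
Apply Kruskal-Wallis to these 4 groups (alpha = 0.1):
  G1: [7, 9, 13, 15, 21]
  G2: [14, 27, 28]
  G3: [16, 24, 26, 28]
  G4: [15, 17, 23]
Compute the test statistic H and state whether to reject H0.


Step 1: Combine all N = 15 observations and assign midranks.
sorted (value, group, rank): (7,G1,1), (9,G1,2), (13,G1,3), (14,G2,4), (15,G1,5.5), (15,G4,5.5), (16,G3,7), (17,G4,8), (21,G1,9), (23,G4,10), (24,G3,11), (26,G3,12), (27,G2,13), (28,G2,14.5), (28,G3,14.5)
Step 2: Sum ranks within each group.
R_1 = 20.5 (n_1 = 5)
R_2 = 31.5 (n_2 = 3)
R_3 = 44.5 (n_3 = 4)
R_4 = 23.5 (n_4 = 3)
Step 3: H = 12/(N(N+1)) * sum(R_i^2/n_i) - 3(N+1)
     = 12/(15*16) * (20.5^2/5 + 31.5^2/3 + 44.5^2/4 + 23.5^2/3) - 3*16
     = 0.050000 * 1093.95 - 48
     = 6.697292.
Step 4: Ties present; correction factor C = 1 - 12/(15^3 - 15) = 0.996429. Corrected H = 6.697292 / 0.996429 = 6.721296.
Step 5: Under H0, H ~ chi^2(3); p-value = 0.081332.
Step 6: alpha = 0.1. reject H0.

H = 6.7213, df = 3, p = 0.081332, reject H0.


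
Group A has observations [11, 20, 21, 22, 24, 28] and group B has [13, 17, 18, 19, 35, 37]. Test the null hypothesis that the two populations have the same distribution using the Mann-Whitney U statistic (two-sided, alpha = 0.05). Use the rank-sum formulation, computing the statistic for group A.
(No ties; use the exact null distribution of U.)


Step 1: Combine and sort all 12 observations; assign midranks.
sorted (value, group): (11,X), (13,Y), (17,Y), (18,Y), (19,Y), (20,X), (21,X), (22,X), (24,X), (28,X), (35,Y), (37,Y)
ranks: 11->1, 13->2, 17->3, 18->4, 19->5, 20->6, 21->7, 22->8, 24->9, 28->10, 35->11, 37->12
Step 2: Rank sum for X: R1 = 1 + 6 + 7 + 8 + 9 + 10 = 41.
Step 3: U_X = R1 - n1(n1+1)/2 = 41 - 6*7/2 = 41 - 21 = 20.
       U_Y = n1*n2 - U_X = 36 - 20 = 16.
Step 4: No ties, so the exact null distribution of U (based on enumerating the C(12,6) = 924 equally likely rank assignments) gives the two-sided p-value.
Step 5: p-value = 0.818182; compare to alpha = 0.05. fail to reject H0.

U_X = 20, p = 0.818182, fail to reject H0 at alpha = 0.05.


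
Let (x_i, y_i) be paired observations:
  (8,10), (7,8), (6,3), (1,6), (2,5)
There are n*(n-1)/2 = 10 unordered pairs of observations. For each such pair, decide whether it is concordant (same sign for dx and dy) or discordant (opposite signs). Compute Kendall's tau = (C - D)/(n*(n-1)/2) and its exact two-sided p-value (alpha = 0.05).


Step 1: Enumerate the 10 unordered pairs (i,j) with i<j and classify each by sign(x_j-x_i) * sign(y_j-y_i).
  (1,2):dx=-1,dy=-2->C; (1,3):dx=-2,dy=-7->C; (1,4):dx=-7,dy=-4->C; (1,5):dx=-6,dy=-5->C
  (2,3):dx=-1,dy=-5->C; (2,4):dx=-6,dy=-2->C; (2,5):dx=-5,dy=-3->C; (3,4):dx=-5,dy=+3->D
  (3,5):dx=-4,dy=+2->D; (4,5):dx=+1,dy=-1->D
Step 2: C = 7, D = 3, total pairs = 10.
Step 3: tau = (C - D)/(n(n-1)/2) = (7 - 3)/10 = 0.400000.
Step 4: Exact two-sided p-value (enumerate n! = 120 permutations of y under H0): p = 0.483333.
Step 5: alpha = 0.05. fail to reject H0.

tau_b = 0.4000 (C=7, D=3), p = 0.483333, fail to reject H0.


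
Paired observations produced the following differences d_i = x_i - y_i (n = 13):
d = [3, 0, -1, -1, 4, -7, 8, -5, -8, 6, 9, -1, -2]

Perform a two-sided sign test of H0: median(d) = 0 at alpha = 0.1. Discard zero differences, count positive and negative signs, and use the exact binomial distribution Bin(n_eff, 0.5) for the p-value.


Step 1: Discard zero differences. Original n = 13; n_eff = number of nonzero differences = 12.
Nonzero differences (with sign): +3, -1, -1, +4, -7, +8, -5, -8, +6, +9, -1, -2
Step 2: Count signs: positive = 5, negative = 7.
Step 3: Under H0: P(positive) = 0.5, so the number of positives S ~ Bin(12, 0.5).
Step 4: Two-sided exact p-value = sum of Bin(12,0.5) probabilities at or below the observed probability = 0.774414.
Step 5: alpha = 0.1. fail to reject H0.

n_eff = 12, pos = 5, neg = 7, p = 0.774414, fail to reject H0.


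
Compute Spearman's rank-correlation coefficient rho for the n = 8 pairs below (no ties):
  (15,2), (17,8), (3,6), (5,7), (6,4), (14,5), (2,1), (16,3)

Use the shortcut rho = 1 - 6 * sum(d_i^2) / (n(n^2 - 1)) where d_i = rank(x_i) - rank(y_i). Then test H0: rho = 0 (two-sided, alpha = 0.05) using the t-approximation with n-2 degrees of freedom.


Step 1: Rank x and y separately (midranks; no ties here).
rank(x): 15->6, 17->8, 3->2, 5->3, 6->4, 14->5, 2->1, 16->7
rank(y): 2->2, 8->8, 6->6, 7->7, 4->4, 5->5, 1->1, 3->3
Step 2: d_i = R_x(i) - R_y(i); compute d_i^2.
  (6-2)^2=16, (8-8)^2=0, (2-6)^2=16, (3-7)^2=16, (4-4)^2=0, (5-5)^2=0, (1-1)^2=0, (7-3)^2=16
sum(d^2) = 64.
Step 3: rho = 1 - 6*64 / (8*(8^2 - 1)) = 1 - 384/504 = 0.238095.
Step 4: Under H0, t = rho * sqrt((n-2)/(1-rho^2)) = 0.6005 ~ t(6).
Step 5: Two-sided p-value from the t-distribution with 6 df = 0.570156.
Step 6: alpha = 0.05. fail to reject H0.

rho = 0.2381, p = 0.570156, fail to reject H0 at alpha = 0.05.


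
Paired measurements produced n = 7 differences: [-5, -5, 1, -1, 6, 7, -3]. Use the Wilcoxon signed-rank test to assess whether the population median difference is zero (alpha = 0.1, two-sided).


Step 1: Drop any zero differences (none here) and take |d_i|.
|d| = [5, 5, 1, 1, 6, 7, 3]
Step 2: Midrank |d_i| (ties get averaged ranks).
ranks: |5|->4.5, |5|->4.5, |1|->1.5, |1|->1.5, |6|->6, |7|->7, |3|->3
Step 3: Attach original signs; sum ranks with positive sign and with negative sign.
W+ = 1.5 + 6 + 7 = 14.5
W- = 4.5 + 4.5 + 1.5 + 3 = 13.5
(Check: W+ + W- = 28 should equal n(n+1)/2 = 28.)
Step 4: Test statistic W = min(W+, W-) = 13.5.
Step 5: Ties in |d|, so use the tie-corrected normal approximation.
        E[W] = n(n+1)/4 = 7*8/4 = 14.
        Tie groups: |d|=1 (t=2), |d|=5 (t=2); sum(t^3 - t) = 12.
        Var[W] = n(n+1)(2n+1)/24 - sum(t^3-t)/48 = 840/24 - 12/48 = 34.75.
        z = (W - E[W]) / sqrt(Var[W]) = (13.5 - 14) / 5.8949 = -0.0848.
        Two-sided p = 2*Phi(z) = 0.932405.
Step 6: alpha = 0.1. fail to reject H0.

W+ = 14.5, W- = 13.5, W = min = 13.5, p = 0.932405, fail to reject H0.


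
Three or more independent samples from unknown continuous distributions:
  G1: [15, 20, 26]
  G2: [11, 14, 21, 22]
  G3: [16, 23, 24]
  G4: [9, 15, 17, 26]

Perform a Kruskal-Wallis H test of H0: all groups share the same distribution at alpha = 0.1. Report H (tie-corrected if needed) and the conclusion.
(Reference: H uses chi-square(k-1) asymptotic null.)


Step 1: Combine all N = 14 observations and assign midranks.
sorted (value, group, rank): (9,G4,1), (11,G2,2), (14,G2,3), (15,G1,4.5), (15,G4,4.5), (16,G3,6), (17,G4,7), (20,G1,8), (21,G2,9), (22,G2,10), (23,G3,11), (24,G3,12), (26,G1,13.5), (26,G4,13.5)
Step 2: Sum ranks within each group.
R_1 = 26 (n_1 = 3)
R_2 = 24 (n_2 = 4)
R_3 = 29 (n_3 = 3)
R_4 = 26 (n_4 = 4)
Step 3: H = 12/(N(N+1)) * sum(R_i^2/n_i) - 3(N+1)
     = 12/(14*15) * (26^2/3 + 24^2/4 + 29^2/3 + 26^2/4) - 3*15
     = 0.057143 * 818.667 - 45
     = 1.780952.
Step 4: Ties present; correction factor C = 1 - 12/(14^3 - 14) = 0.995604. Corrected H = 1.780952 / 0.995604 = 1.788815.
Step 5: Under H0, H ~ chi^2(3); p-value = 0.617372.
Step 6: alpha = 0.1. fail to reject H0.

H = 1.7888, df = 3, p = 0.617372, fail to reject H0.


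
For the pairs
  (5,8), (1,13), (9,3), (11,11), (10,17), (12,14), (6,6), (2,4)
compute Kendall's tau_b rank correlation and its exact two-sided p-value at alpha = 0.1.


Step 1: Enumerate the 28 unordered pairs (i,j) with i<j and classify each by sign(x_j-x_i) * sign(y_j-y_i).
  (1,2):dx=-4,dy=+5->D; (1,3):dx=+4,dy=-5->D; (1,4):dx=+6,dy=+3->C; (1,5):dx=+5,dy=+9->C
  (1,6):dx=+7,dy=+6->C; (1,7):dx=+1,dy=-2->D; (1,8):dx=-3,dy=-4->C; (2,3):dx=+8,dy=-10->D
  (2,4):dx=+10,dy=-2->D; (2,5):dx=+9,dy=+4->C; (2,6):dx=+11,dy=+1->C; (2,7):dx=+5,dy=-7->D
  (2,8):dx=+1,dy=-9->D; (3,4):dx=+2,dy=+8->C; (3,5):dx=+1,dy=+14->C; (3,6):dx=+3,dy=+11->C
  (3,7):dx=-3,dy=+3->D; (3,8):dx=-7,dy=+1->D; (4,5):dx=-1,dy=+6->D; (4,6):dx=+1,dy=+3->C
  (4,7):dx=-5,dy=-5->C; (4,8):dx=-9,dy=-7->C; (5,6):dx=+2,dy=-3->D; (5,7):dx=-4,dy=-11->C
  (5,8):dx=-8,dy=-13->C; (6,7):dx=-6,dy=-8->C; (6,8):dx=-10,dy=-10->C; (7,8):dx=-4,dy=-2->C
Step 2: C = 17, D = 11, total pairs = 28.
Step 3: tau = (C - D)/(n(n-1)/2) = (17 - 11)/28 = 0.214286.
Step 4: Exact two-sided p-value (enumerate n! = 40320 permutations of y under H0): p = 0.548413.
Step 5: alpha = 0.1. fail to reject H0.

tau_b = 0.2143 (C=17, D=11), p = 0.548413, fail to reject H0.


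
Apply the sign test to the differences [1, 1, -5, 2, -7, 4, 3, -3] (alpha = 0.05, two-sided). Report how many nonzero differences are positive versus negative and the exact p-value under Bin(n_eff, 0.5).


Step 1: Discard zero differences. Original n = 8; n_eff = number of nonzero differences = 8.
Nonzero differences (with sign): +1, +1, -5, +2, -7, +4, +3, -3
Step 2: Count signs: positive = 5, negative = 3.
Step 3: Under H0: P(positive) = 0.5, so the number of positives S ~ Bin(8, 0.5).
Step 4: Two-sided exact p-value = sum of Bin(8,0.5) probabilities at or below the observed probability = 0.726562.
Step 5: alpha = 0.05. fail to reject H0.

n_eff = 8, pos = 5, neg = 3, p = 0.726562, fail to reject H0.


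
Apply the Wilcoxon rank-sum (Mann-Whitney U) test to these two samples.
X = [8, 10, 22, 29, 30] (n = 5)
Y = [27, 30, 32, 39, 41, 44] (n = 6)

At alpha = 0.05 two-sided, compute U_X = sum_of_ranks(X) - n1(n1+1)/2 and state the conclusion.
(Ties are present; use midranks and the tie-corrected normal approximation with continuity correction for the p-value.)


Step 1: Combine and sort all 11 observations; assign midranks.
sorted (value, group): (8,X), (10,X), (22,X), (27,Y), (29,X), (30,X), (30,Y), (32,Y), (39,Y), (41,Y), (44,Y)
ranks: 8->1, 10->2, 22->3, 27->4, 29->5, 30->6.5, 30->6.5, 32->8, 39->9, 41->10, 44->11
Step 2: Rank sum for X: R1 = 1 + 2 + 3 + 5 + 6.5 = 17.5.
Step 3: U_X = R1 - n1(n1+1)/2 = 17.5 - 5*6/2 = 17.5 - 15 = 2.5.
       U_Y = n1*n2 - U_X = 30 - 2.5 = 27.5.
Step 4: Ties are present, so use the tie-corrected normal approximation (with continuity correction) for the p-value.
Step 5: p-value = 0.028100; compare to alpha = 0.05. reject H0.

U_X = 2.5, p = 0.028100, reject H0 at alpha = 0.05.


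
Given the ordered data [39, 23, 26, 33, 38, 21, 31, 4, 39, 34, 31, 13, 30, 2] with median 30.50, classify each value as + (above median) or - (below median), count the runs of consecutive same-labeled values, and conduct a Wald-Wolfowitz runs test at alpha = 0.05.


Step 1: Compute median = 30.50; label A = above, B = below.
Labels in order: ABBAABABAAABBB  (n_A = 7, n_B = 7)
Step 2: Count runs R = 8.
Step 3: Under H0 (random ordering), E[R] = 2*n_A*n_B/(n_A+n_B) + 1 = 2*7*7/14 + 1 = 8.0000.
        Var[R] = 2*n_A*n_B*(2*n_A*n_B - n_A - n_B) / ((n_A+n_B)^2 * (n_A+n_B-1)) = 8232/2548 = 3.2308.
        SD[R] = 1.7974.
Step 4: R = E[R], so z = 0 with no continuity correction.
Step 5: Two-sided p-value via normal approximation = 2*(1 - Phi(|z|)) = 1.000000.
Step 6: alpha = 0.05. fail to reject H0.

R = 8, z = 0.0000, p = 1.000000, fail to reject H0.


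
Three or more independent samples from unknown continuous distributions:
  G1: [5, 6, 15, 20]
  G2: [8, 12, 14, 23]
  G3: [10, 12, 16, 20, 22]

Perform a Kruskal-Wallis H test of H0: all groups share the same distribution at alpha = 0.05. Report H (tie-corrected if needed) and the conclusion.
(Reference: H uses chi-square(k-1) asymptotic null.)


Step 1: Combine all N = 13 observations and assign midranks.
sorted (value, group, rank): (5,G1,1), (6,G1,2), (8,G2,3), (10,G3,4), (12,G2,5.5), (12,G3,5.5), (14,G2,7), (15,G1,8), (16,G3,9), (20,G1,10.5), (20,G3,10.5), (22,G3,12), (23,G2,13)
Step 2: Sum ranks within each group.
R_1 = 21.5 (n_1 = 4)
R_2 = 28.5 (n_2 = 4)
R_3 = 41 (n_3 = 5)
Step 3: H = 12/(N(N+1)) * sum(R_i^2/n_i) - 3(N+1)
     = 12/(13*14) * (21.5^2/4 + 28.5^2/4 + 41^2/5) - 3*14
     = 0.065934 * 654.825 - 42
     = 1.175275.
Step 4: Ties present; correction factor C = 1 - 12/(13^3 - 13) = 0.994505. Corrected H = 1.175275 / 0.994505 = 1.181768.
Step 5: Under H0, H ~ chi^2(2); p-value = 0.553837.
Step 6: alpha = 0.05. fail to reject H0.

H = 1.1818, df = 2, p = 0.553837, fail to reject H0.


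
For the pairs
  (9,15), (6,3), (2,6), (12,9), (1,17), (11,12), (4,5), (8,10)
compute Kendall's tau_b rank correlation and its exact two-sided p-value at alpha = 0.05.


Step 1: Enumerate the 28 unordered pairs (i,j) with i<j and classify each by sign(x_j-x_i) * sign(y_j-y_i).
  (1,2):dx=-3,dy=-12->C; (1,3):dx=-7,dy=-9->C; (1,4):dx=+3,dy=-6->D; (1,5):dx=-8,dy=+2->D
  (1,6):dx=+2,dy=-3->D; (1,7):dx=-5,dy=-10->C; (1,8):dx=-1,dy=-5->C; (2,3):dx=-4,dy=+3->D
  (2,4):dx=+6,dy=+6->C; (2,5):dx=-5,dy=+14->D; (2,6):dx=+5,dy=+9->C; (2,7):dx=-2,dy=+2->D
  (2,8):dx=+2,dy=+7->C; (3,4):dx=+10,dy=+3->C; (3,5):dx=-1,dy=+11->D; (3,6):dx=+9,dy=+6->C
  (3,7):dx=+2,dy=-1->D; (3,8):dx=+6,dy=+4->C; (4,5):dx=-11,dy=+8->D; (4,6):dx=-1,dy=+3->D
  (4,7):dx=-8,dy=-4->C; (4,8):dx=-4,dy=+1->D; (5,6):dx=+10,dy=-5->D; (5,7):dx=+3,dy=-12->D
  (5,8):dx=+7,dy=-7->D; (6,7):dx=-7,dy=-7->C; (6,8):dx=-3,dy=-2->C; (7,8):dx=+4,dy=+5->C
Step 2: C = 14, D = 14, total pairs = 28.
Step 3: tau = (C - D)/(n(n-1)/2) = (14 - 14)/28 = 0.000000.
Step 4: Exact two-sided p-value (enumerate n! = 40320 permutations of y under H0): p = 1.000000.
Step 5: alpha = 0.05. fail to reject H0.

tau_b = 0.0000 (C=14, D=14), p = 1.000000, fail to reject H0.


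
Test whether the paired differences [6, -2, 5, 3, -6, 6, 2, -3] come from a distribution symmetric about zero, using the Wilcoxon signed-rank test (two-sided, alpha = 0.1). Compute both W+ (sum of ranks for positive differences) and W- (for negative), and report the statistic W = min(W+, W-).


Step 1: Drop any zero differences (none here) and take |d_i|.
|d| = [6, 2, 5, 3, 6, 6, 2, 3]
Step 2: Midrank |d_i| (ties get averaged ranks).
ranks: |6|->7, |2|->1.5, |5|->5, |3|->3.5, |6|->7, |6|->7, |2|->1.5, |3|->3.5
Step 3: Attach original signs; sum ranks with positive sign and with negative sign.
W+ = 7 + 5 + 3.5 + 7 + 1.5 = 24
W- = 1.5 + 7 + 3.5 = 12
(Check: W+ + W- = 36 should equal n(n+1)/2 = 36.)
Step 4: Test statistic W = min(W+, W-) = 12.
Step 5: Ties in |d|, so use the tie-corrected normal approximation.
        E[W] = n(n+1)/4 = 8*9/4 = 18.
        Tie groups: |d|=2 (t=2), |d|=3 (t=2), |d|=6 (t=3); sum(t^3 - t) = 36.
        Var[W] = n(n+1)(2n+1)/24 - sum(t^3-t)/48 = 1224/24 - 36/48 = 50.25.
        z = (W - E[W]) / sqrt(Var[W]) = (12 - 18) / 7.0887 = -0.8464.
        Two-sided p = 2*Phi(z) = 0.397321.
Step 6: alpha = 0.1. fail to reject H0.

W+ = 24, W- = 12, W = min = 12, p = 0.397321, fail to reject H0.


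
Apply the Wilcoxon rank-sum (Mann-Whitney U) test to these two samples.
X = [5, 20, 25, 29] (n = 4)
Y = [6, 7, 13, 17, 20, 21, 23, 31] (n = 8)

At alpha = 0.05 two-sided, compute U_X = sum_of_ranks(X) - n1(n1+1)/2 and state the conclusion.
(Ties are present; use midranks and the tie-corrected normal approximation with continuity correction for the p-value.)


Step 1: Combine and sort all 12 observations; assign midranks.
sorted (value, group): (5,X), (6,Y), (7,Y), (13,Y), (17,Y), (20,X), (20,Y), (21,Y), (23,Y), (25,X), (29,X), (31,Y)
ranks: 5->1, 6->2, 7->3, 13->4, 17->5, 20->6.5, 20->6.5, 21->8, 23->9, 25->10, 29->11, 31->12
Step 2: Rank sum for X: R1 = 1 + 6.5 + 10 + 11 = 28.5.
Step 3: U_X = R1 - n1(n1+1)/2 = 28.5 - 4*5/2 = 28.5 - 10 = 18.5.
       U_Y = n1*n2 - U_X = 32 - 18.5 = 13.5.
Step 4: Ties are present, so use the tie-corrected normal approximation (with continuity correction) for the p-value.
Step 5: p-value = 0.733647; compare to alpha = 0.05. fail to reject H0.

U_X = 18.5, p = 0.733647, fail to reject H0 at alpha = 0.05.


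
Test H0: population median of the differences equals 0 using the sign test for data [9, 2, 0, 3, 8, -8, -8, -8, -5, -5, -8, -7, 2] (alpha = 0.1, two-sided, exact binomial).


Step 1: Discard zero differences. Original n = 13; n_eff = number of nonzero differences = 12.
Nonzero differences (with sign): +9, +2, +3, +8, -8, -8, -8, -5, -5, -8, -7, +2
Step 2: Count signs: positive = 5, negative = 7.
Step 3: Under H0: P(positive) = 0.5, so the number of positives S ~ Bin(12, 0.5).
Step 4: Two-sided exact p-value = sum of Bin(12,0.5) probabilities at or below the observed probability = 0.774414.
Step 5: alpha = 0.1. fail to reject H0.

n_eff = 12, pos = 5, neg = 7, p = 0.774414, fail to reject H0.


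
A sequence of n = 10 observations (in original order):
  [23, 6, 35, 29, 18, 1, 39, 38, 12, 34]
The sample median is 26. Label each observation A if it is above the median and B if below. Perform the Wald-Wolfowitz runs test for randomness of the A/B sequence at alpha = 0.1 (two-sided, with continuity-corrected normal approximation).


Step 1: Compute median = 26; label A = above, B = below.
Labels in order: BBAABBAABA  (n_A = 5, n_B = 5)
Step 2: Count runs R = 6.
Step 3: Under H0 (random ordering), E[R] = 2*n_A*n_B/(n_A+n_B) + 1 = 2*5*5/10 + 1 = 6.0000.
        Var[R] = 2*n_A*n_B*(2*n_A*n_B - n_A - n_B) / ((n_A+n_B)^2 * (n_A+n_B-1)) = 2000/900 = 2.2222.
        SD[R] = 1.4907.
Step 4: R = E[R], so z = 0 with no continuity correction.
Step 5: Two-sided p-value via normal approximation = 2*(1 - Phi(|z|)) = 1.000000.
Step 6: alpha = 0.1. fail to reject H0.

R = 6, z = 0.0000, p = 1.000000, fail to reject H0.


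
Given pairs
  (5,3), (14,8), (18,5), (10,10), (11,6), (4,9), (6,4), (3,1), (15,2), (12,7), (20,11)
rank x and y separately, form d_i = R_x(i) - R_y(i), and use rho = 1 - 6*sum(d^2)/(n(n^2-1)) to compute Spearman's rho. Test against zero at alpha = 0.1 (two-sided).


Step 1: Rank x and y separately (midranks; no ties here).
rank(x): 5->3, 14->8, 18->10, 10->5, 11->6, 4->2, 6->4, 3->1, 15->9, 12->7, 20->11
rank(y): 3->3, 8->8, 5->5, 10->10, 6->6, 9->9, 4->4, 1->1, 2->2, 7->7, 11->11
Step 2: d_i = R_x(i) - R_y(i); compute d_i^2.
  (3-3)^2=0, (8-8)^2=0, (10-5)^2=25, (5-10)^2=25, (6-6)^2=0, (2-9)^2=49, (4-4)^2=0, (1-1)^2=0, (9-2)^2=49, (7-7)^2=0, (11-11)^2=0
sum(d^2) = 148.
Step 3: rho = 1 - 6*148 / (11*(11^2 - 1)) = 1 - 888/1320 = 0.327273.
Step 4: Under H0, t = rho * sqrt((n-2)/(1-rho^2)) = 1.0390 ~ t(9).
Step 5: Two-sided p-value from the t-distribution with 9 df = 0.325895.
Step 6: alpha = 0.1. fail to reject H0.

rho = 0.3273, p = 0.325895, fail to reject H0 at alpha = 0.1.


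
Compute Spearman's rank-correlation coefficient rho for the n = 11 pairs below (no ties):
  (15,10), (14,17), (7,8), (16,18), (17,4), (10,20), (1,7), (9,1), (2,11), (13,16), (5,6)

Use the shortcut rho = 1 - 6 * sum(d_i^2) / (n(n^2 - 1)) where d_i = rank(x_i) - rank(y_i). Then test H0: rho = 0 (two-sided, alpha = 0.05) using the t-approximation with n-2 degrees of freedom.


Step 1: Rank x and y separately (midranks; no ties here).
rank(x): 15->9, 14->8, 7->4, 16->10, 17->11, 10->6, 1->1, 9->5, 2->2, 13->7, 5->3
rank(y): 10->6, 17->9, 8->5, 18->10, 4->2, 20->11, 7->4, 1->1, 11->7, 16->8, 6->3
Step 2: d_i = R_x(i) - R_y(i); compute d_i^2.
  (9-6)^2=9, (8-9)^2=1, (4-5)^2=1, (10-10)^2=0, (11-2)^2=81, (6-11)^2=25, (1-4)^2=9, (5-1)^2=16, (2-7)^2=25, (7-8)^2=1, (3-3)^2=0
sum(d^2) = 168.
Step 3: rho = 1 - 6*168 / (11*(11^2 - 1)) = 1 - 1008/1320 = 0.236364.
Step 4: Under H0, t = rho * sqrt((n-2)/(1-rho^2)) = 0.7298 ~ t(9).
Step 5: Two-sided p-value from the t-distribution with 9 df = 0.484091.
Step 6: alpha = 0.05. fail to reject H0.

rho = 0.2364, p = 0.484091, fail to reject H0 at alpha = 0.05.


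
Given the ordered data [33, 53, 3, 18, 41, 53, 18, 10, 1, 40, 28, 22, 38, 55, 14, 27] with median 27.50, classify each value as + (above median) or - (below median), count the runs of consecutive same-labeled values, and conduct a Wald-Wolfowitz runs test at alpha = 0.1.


Step 1: Compute median = 27.50; label A = above, B = below.
Labels in order: AABBAABBBAABAABB  (n_A = 8, n_B = 8)
Step 2: Count runs R = 8.
Step 3: Under H0 (random ordering), E[R] = 2*n_A*n_B/(n_A+n_B) + 1 = 2*8*8/16 + 1 = 9.0000.
        Var[R] = 2*n_A*n_B*(2*n_A*n_B - n_A - n_B) / ((n_A+n_B)^2 * (n_A+n_B-1)) = 14336/3840 = 3.7333.
        SD[R] = 1.9322.
Step 4: Continuity-corrected z = (R + 0.5 - E[R]) / SD[R] = (8 + 0.5 - 9.0000) / 1.9322 = -0.2588.
Step 5: Two-sided p-value via normal approximation = 2*(1 - Phi(|z|)) = 0.795809.
Step 6: alpha = 0.1. fail to reject H0.

R = 8, z = -0.2588, p = 0.795809, fail to reject H0.


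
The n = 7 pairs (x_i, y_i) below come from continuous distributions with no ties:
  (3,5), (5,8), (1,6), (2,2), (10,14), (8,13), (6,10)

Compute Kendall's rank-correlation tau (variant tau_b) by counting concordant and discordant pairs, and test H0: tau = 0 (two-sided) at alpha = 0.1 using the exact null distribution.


Step 1: Enumerate the 21 unordered pairs (i,j) with i<j and classify each by sign(x_j-x_i) * sign(y_j-y_i).
  (1,2):dx=+2,dy=+3->C; (1,3):dx=-2,dy=+1->D; (1,4):dx=-1,dy=-3->C; (1,5):dx=+7,dy=+9->C
  (1,6):dx=+5,dy=+8->C; (1,7):dx=+3,dy=+5->C; (2,3):dx=-4,dy=-2->C; (2,4):dx=-3,dy=-6->C
  (2,5):dx=+5,dy=+6->C; (2,6):dx=+3,dy=+5->C; (2,7):dx=+1,dy=+2->C; (3,4):dx=+1,dy=-4->D
  (3,5):dx=+9,dy=+8->C; (3,6):dx=+7,dy=+7->C; (3,7):dx=+5,dy=+4->C; (4,5):dx=+8,dy=+12->C
  (4,6):dx=+6,dy=+11->C; (4,7):dx=+4,dy=+8->C; (5,6):dx=-2,dy=-1->C; (5,7):dx=-4,dy=-4->C
  (6,7):dx=-2,dy=-3->C
Step 2: C = 19, D = 2, total pairs = 21.
Step 3: tau = (C - D)/(n(n-1)/2) = (19 - 2)/21 = 0.809524.
Step 4: Exact two-sided p-value (enumerate n! = 5040 permutations of y under H0): p = 0.010714.
Step 5: alpha = 0.1. reject H0.

tau_b = 0.8095 (C=19, D=2), p = 0.010714, reject H0.


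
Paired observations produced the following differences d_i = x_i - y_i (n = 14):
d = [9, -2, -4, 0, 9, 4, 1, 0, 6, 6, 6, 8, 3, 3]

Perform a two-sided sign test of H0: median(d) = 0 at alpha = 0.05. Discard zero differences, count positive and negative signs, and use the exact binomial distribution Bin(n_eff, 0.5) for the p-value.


Step 1: Discard zero differences. Original n = 14; n_eff = number of nonzero differences = 12.
Nonzero differences (with sign): +9, -2, -4, +9, +4, +1, +6, +6, +6, +8, +3, +3
Step 2: Count signs: positive = 10, negative = 2.
Step 3: Under H0: P(positive) = 0.5, so the number of positives S ~ Bin(12, 0.5).
Step 4: Two-sided exact p-value = sum of Bin(12,0.5) probabilities at or below the observed probability = 0.038574.
Step 5: alpha = 0.05. reject H0.

n_eff = 12, pos = 10, neg = 2, p = 0.038574, reject H0.


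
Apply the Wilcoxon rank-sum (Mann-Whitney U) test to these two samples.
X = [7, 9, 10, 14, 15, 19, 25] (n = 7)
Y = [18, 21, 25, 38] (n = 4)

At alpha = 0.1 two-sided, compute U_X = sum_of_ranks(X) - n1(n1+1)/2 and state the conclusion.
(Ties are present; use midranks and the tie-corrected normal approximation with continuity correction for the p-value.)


Step 1: Combine and sort all 11 observations; assign midranks.
sorted (value, group): (7,X), (9,X), (10,X), (14,X), (15,X), (18,Y), (19,X), (21,Y), (25,X), (25,Y), (38,Y)
ranks: 7->1, 9->2, 10->3, 14->4, 15->5, 18->6, 19->7, 21->8, 25->9.5, 25->9.5, 38->11
Step 2: Rank sum for X: R1 = 1 + 2 + 3 + 4 + 5 + 7 + 9.5 = 31.5.
Step 3: U_X = R1 - n1(n1+1)/2 = 31.5 - 7*8/2 = 31.5 - 28 = 3.5.
       U_Y = n1*n2 - U_X = 28 - 3.5 = 24.5.
Step 4: Ties are present, so use the tie-corrected normal approximation (with continuity correction) for the p-value.
Step 5: p-value = 0.058207; compare to alpha = 0.1. reject H0.

U_X = 3.5, p = 0.058207, reject H0 at alpha = 0.1.


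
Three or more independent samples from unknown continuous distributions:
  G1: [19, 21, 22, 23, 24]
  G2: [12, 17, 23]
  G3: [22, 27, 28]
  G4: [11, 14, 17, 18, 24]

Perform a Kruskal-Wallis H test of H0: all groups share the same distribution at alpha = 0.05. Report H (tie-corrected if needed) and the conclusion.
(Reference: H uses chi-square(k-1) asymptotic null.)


Step 1: Combine all N = 16 observations and assign midranks.
sorted (value, group, rank): (11,G4,1), (12,G2,2), (14,G4,3), (17,G2,4.5), (17,G4,4.5), (18,G4,6), (19,G1,7), (21,G1,8), (22,G1,9.5), (22,G3,9.5), (23,G1,11.5), (23,G2,11.5), (24,G1,13.5), (24,G4,13.5), (27,G3,15), (28,G3,16)
Step 2: Sum ranks within each group.
R_1 = 49.5 (n_1 = 5)
R_2 = 18 (n_2 = 3)
R_3 = 40.5 (n_3 = 3)
R_4 = 28 (n_4 = 5)
Step 3: H = 12/(N(N+1)) * sum(R_i^2/n_i) - 3(N+1)
     = 12/(16*17) * (49.5^2/5 + 18^2/3 + 40.5^2/3 + 28^2/5) - 3*17
     = 0.044118 * 1301.6 - 51
     = 6.423529.
Step 4: Ties present; correction factor C = 1 - 24/(16^3 - 16) = 0.994118. Corrected H = 6.423529 / 0.994118 = 6.461538.
Step 5: Under H0, H ~ chi^2(3); p-value = 0.091192.
Step 6: alpha = 0.05. fail to reject H0.

H = 6.4615, df = 3, p = 0.091192, fail to reject H0.


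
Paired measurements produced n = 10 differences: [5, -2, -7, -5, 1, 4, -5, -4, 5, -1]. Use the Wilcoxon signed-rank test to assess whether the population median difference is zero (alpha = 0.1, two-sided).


Step 1: Drop any zero differences (none here) and take |d_i|.
|d| = [5, 2, 7, 5, 1, 4, 5, 4, 5, 1]
Step 2: Midrank |d_i| (ties get averaged ranks).
ranks: |5|->7.5, |2|->3, |7|->10, |5|->7.5, |1|->1.5, |4|->4.5, |5|->7.5, |4|->4.5, |5|->7.5, |1|->1.5
Step 3: Attach original signs; sum ranks with positive sign and with negative sign.
W+ = 7.5 + 1.5 + 4.5 + 7.5 = 21
W- = 3 + 10 + 7.5 + 7.5 + 4.5 + 1.5 = 34
(Check: W+ + W- = 55 should equal n(n+1)/2 = 55.)
Step 4: Test statistic W = min(W+, W-) = 21.
Step 5: Ties in |d|, so use the tie-corrected normal approximation.
        E[W] = n(n+1)/4 = 10*11/4 = 27.5.
        Tie groups: |d|=1 (t=2), |d|=4 (t=2), |d|=5 (t=4); sum(t^3 - t) = 72.
        Var[W] = n(n+1)(2n+1)/24 - sum(t^3-t)/48 = 2310/24 - 72/48 = 94.75.
        z = (W - E[W]) / sqrt(Var[W]) = (21 - 27.5) / 9.7340 = -0.6678.
        Two-sided p = 2*Phi(z) = 0.504284.
Step 6: alpha = 0.1. fail to reject H0.

W+ = 21, W- = 34, W = min = 21, p = 0.504284, fail to reject H0.


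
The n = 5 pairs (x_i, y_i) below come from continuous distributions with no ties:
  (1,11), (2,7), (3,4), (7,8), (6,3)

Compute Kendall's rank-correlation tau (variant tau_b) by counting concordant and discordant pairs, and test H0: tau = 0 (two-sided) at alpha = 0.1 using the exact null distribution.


Step 1: Enumerate the 10 unordered pairs (i,j) with i<j and classify each by sign(x_j-x_i) * sign(y_j-y_i).
  (1,2):dx=+1,dy=-4->D; (1,3):dx=+2,dy=-7->D; (1,4):dx=+6,dy=-3->D; (1,5):dx=+5,dy=-8->D
  (2,3):dx=+1,dy=-3->D; (2,4):dx=+5,dy=+1->C; (2,5):dx=+4,dy=-4->D; (3,4):dx=+4,dy=+4->C
  (3,5):dx=+3,dy=-1->D; (4,5):dx=-1,dy=-5->C
Step 2: C = 3, D = 7, total pairs = 10.
Step 3: tau = (C - D)/(n(n-1)/2) = (3 - 7)/10 = -0.400000.
Step 4: Exact two-sided p-value (enumerate n! = 120 permutations of y under H0): p = 0.483333.
Step 5: alpha = 0.1. fail to reject H0.

tau_b = -0.4000 (C=3, D=7), p = 0.483333, fail to reject H0.


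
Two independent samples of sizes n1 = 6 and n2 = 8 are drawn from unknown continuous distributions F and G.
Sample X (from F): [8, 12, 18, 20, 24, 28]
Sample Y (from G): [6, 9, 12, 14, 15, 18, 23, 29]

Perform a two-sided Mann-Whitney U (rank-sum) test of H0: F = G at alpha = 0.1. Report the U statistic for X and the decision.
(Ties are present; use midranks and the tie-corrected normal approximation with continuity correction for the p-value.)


Step 1: Combine and sort all 14 observations; assign midranks.
sorted (value, group): (6,Y), (8,X), (9,Y), (12,X), (12,Y), (14,Y), (15,Y), (18,X), (18,Y), (20,X), (23,Y), (24,X), (28,X), (29,Y)
ranks: 6->1, 8->2, 9->3, 12->4.5, 12->4.5, 14->6, 15->7, 18->8.5, 18->8.5, 20->10, 23->11, 24->12, 28->13, 29->14
Step 2: Rank sum for X: R1 = 2 + 4.5 + 8.5 + 10 + 12 + 13 = 50.
Step 3: U_X = R1 - n1(n1+1)/2 = 50 - 6*7/2 = 50 - 21 = 29.
       U_Y = n1*n2 - U_X = 48 - 29 = 19.
Step 4: Ties are present, so use the tie-corrected normal approximation (with continuity correction) for the p-value.
Step 5: p-value = 0.560413; compare to alpha = 0.1. fail to reject H0.

U_X = 29, p = 0.560413, fail to reject H0 at alpha = 0.1.


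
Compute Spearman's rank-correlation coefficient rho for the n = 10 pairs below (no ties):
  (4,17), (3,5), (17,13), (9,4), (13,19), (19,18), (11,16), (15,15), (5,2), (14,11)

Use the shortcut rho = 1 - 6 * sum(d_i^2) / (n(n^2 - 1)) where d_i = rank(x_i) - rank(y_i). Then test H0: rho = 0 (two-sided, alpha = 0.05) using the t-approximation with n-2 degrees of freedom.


Step 1: Rank x and y separately (midranks; no ties here).
rank(x): 4->2, 3->1, 17->9, 9->4, 13->6, 19->10, 11->5, 15->8, 5->3, 14->7
rank(y): 17->8, 5->3, 13->5, 4->2, 19->10, 18->9, 16->7, 15->6, 2->1, 11->4
Step 2: d_i = R_x(i) - R_y(i); compute d_i^2.
  (2-8)^2=36, (1-3)^2=4, (9-5)^2=16, (4-2)^2=4, (6-10)^2=16, (10-9)^2=1, (5-7)^2=4, (8-6)^2=4, (3-1)^2=4, (7-4)^2=9
sum(d^2) = 98.
Step 3: rho = 1 - 6*98 / (10*(10^2 - 1)) = 1 - 588/990 = 0.406061.
Step 4: Under H0, t = rho * sqrt((n-2)/(1-rho^2)) = 1.2568 ~ t(8).
Step 5: Two-sided p-value from the t-distribution with 8 df = 0.244282.
Step 6: alpha = 0.05. fail to reject H0.

rho = 0.4061, p = 0.244282, fail to reject H0 at alpha = 0.05.


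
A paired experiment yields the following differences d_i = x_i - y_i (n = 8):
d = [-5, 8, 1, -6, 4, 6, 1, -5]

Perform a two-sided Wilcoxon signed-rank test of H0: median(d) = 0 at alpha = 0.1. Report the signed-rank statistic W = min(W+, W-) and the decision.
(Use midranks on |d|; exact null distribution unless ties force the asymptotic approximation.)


Step 1: Drop any zero differences (none here) and take |d_i|.
|d| = [5, 8, 1, 6, 4, 6, 1, 5]
Step 2: Midrank |d_i| (ties get averaged ranks).
ranks: |5|->4.5, |8|->8, |1|->1.5, |6|->6.5, |4|->3, |6|->6.5, |1|->1.5, |5|->4.5
Step 3: Attach original signs; sum ranks with positive sign and with negative sign.
W+ = 8 + 1.5 + 3 + 6.5 + 1.5 = 20.5
W- = 4.5 + 6.5 + 4.5 = 15.5
(Check: W+ + W- = 36 should equal n(n+1)/2 = 36.)
Step 4: Test statistic W = min(W+, W-) = 15.5.
Step 5: Ties in |d|, so use the tie-corrected normal approximation.
        E[W] = n(n+1)/4 = 8*9/4 = 18.
        Tie groups: |d|=1 (t=2), |d|=5 (t=2), |d|=6 (t=2); sum(t^3 - t) = 18.
        Var[W] = n(n+1)(2n+1)/24 - sum(t^3-t)/48 = 1224/24 - 18/48 = 50.625.
        z = (W - E[W]) / sqrt(Var[W]) = (15.5 - 18) / 7.1151 = -0.3514.
        Two-sided p = 2*Phi(z) = 0.725315.
Step 6: alpha = 0.1. fail to reject H0.

W+ = 20.5, W- = 15.5, W = min = 15.5, p = 0.725315, fail to reject H0.


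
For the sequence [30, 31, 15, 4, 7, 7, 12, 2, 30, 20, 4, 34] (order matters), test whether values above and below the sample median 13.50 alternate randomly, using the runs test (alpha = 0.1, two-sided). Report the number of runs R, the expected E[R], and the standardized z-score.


Step 1: Compute median = 13.50; label A = above, B = below.
Labels in order: AAABBBBBAABA  (n_A = 6, n_B = 6)
Step 2: Count runs R = 5.
Step 3: Under H0 (random ordering), E[R] = 2*n_A*n_B/(n_A+n_B) + 1 = 2*6*6/12 + 1 = 7.0000.
        Var[R] = 2*n_A*n_B*(2*n_A*n_B - n_A - n_B) / ((n_A+n_B)^2 * (n_A+n_B-1)) = 4320/1584 = 2.7273.
        SD[R] = 1.6514.
Step 4: Continuity-corrected z = (R + 0.5 - E[R]) / SD[R] = (5 + 0.5 - 7.0000) / 1.6514 = -0.9083.
Step 5: Two-sided p-value via normal approximation = 2*(1 - Phi(|z|)) = 0.363722.
Step 6: alpha = 0.1. fail to reject H0.

R = 5, z = -0.9083, p = 0.363722, fail to reject H0.


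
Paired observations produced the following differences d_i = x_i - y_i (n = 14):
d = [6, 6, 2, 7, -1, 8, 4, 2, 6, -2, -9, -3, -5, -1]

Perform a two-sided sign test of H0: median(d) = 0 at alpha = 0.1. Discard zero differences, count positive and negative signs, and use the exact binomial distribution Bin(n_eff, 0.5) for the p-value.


Step 1: Discard zero differences. Original n = 14; n_eff = number of nonzero differences = 14.
Nonzero differences (with sign): +6, +6, +2, +7, -1, +8, +4, +2, +6, -2, -9, -3, -5, -1
Step 2: Count signs: positive = 8, negative = 6.
Step 3: Under H0: P(positive) = 0.5, so the number of positives S ~ Bin(14, 0.5).
Step 4: Two-sided exact p-value = sum of Bin(14,0.5) probabilities at or below the observed probability = 0.790527.
Step 5: alpha = 0.1. fail to reject H0.

n_eff = 14, pos = 8, neg = 6, p = 0.790527, fail to reject H0.


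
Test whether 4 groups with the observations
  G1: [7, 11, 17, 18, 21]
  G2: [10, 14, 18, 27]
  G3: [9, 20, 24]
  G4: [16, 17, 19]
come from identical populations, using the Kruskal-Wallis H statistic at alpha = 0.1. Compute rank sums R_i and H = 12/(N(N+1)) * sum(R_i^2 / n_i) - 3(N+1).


Step 1: Combine all N = 15 observations and assign midranks.
sorted (value, group, rank): (7,G1,1), (9,G3,2), (10,G2,3), (11,G1,4), (14,G2,5), (16,G4,6), (17,G1,7.5), (17,G4,7.5), (18,G1,9.5), (18,G2,9.5), (19,G4,11), (20,G3,12), (21,G1,13), (24,G3,14), (27,G2,15)
Step 2: Sum ranks within each group.
R_1 = 35 (n_1 = 5)
R_2 = 32.5 (n_2 = 4)
R_3 = 28 (n_3 = 3)
R_4 = 24.5 (n_4 = 3)
Step 3: H = 12/(N(N+1)) * sum(R_i^2/n_i) - 3(N+1)
     = 12/(15*16) * (35^2/5 + 32.5^2/4 + 28^2/3 + 24.5^2/3) - 3*16
     = 0.050000 * 970.479 - 48
     = 0.523958.
Step 4: Ties present; correction factor C = 1 - 12/(15^3 - 15) = 0.996429. Corrected H = 0.523958 / 0.996429 = 0.525836.
Step 5: Under H0, H ~ chi^2(3); p-value = 0.913180.
Step 6: alpha = 0.1. fail to reject H0.

H = 0.5258, df = 3, p = 0.913180, fail to reject H0.


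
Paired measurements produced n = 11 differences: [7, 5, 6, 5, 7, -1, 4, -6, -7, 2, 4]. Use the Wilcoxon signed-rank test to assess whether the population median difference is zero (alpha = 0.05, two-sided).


Step 1: Drop any zero differences (none here) and take |d_i|.
|d| = [7, 5, 6, 5, 7, 1, 4, 6, 7, 2, 4]
Step 2: Midrank |d_i| (ties get averaged ranks).
ranks: |7|->10, |5|->5.5, |6|->7.5, |5|->5.5, |7|->10, |1|->1, |4|->3.5, |6|->7.5, |7|->10, |2|->2, |4|->3.5
Step 3: Attach original signs; sum ranks with positive sign and with negative sign.
W+ = 10 + 5.5 + 7.5 + 5.5 + 10 + 3.5 + 2 + 3.5 = 47.5
W- = 1 + 7.5 + 10 = 18.5
(Check: W+ + W- = 66 should equal n(n+1)/2 = 66.)
Step 4: Test statistic W = min(W+, W-) = 18.5.
Step 5: Ties in |d|, so use the tie-corrected normal approximation.
        E[W] = n(n+1)/4 = 11*12/4 = 33.
        Tie groups: |d|=4 (t=2), |d|=5 (t=2), |d|=6 (t=2), |d|=7 (t=3); sum(t^3 - t) = 42.
        Var[W] = n(n+1)(2n+1)/24 - sum(t^3-t)/48 = 3036/24 - 42/48 = 125.625.
        z = (W - E[W]) / sqrt(Var[W]) = (18.5 - 33) / 11.2083 = -1.2937.
        Two-sided p = 2*Phi(z) = 0.195773.
Step 6: alpha = 0.05. fail to reject H0.

W+ = 47.5, W- = 18.5, W = min = 18.5, p = 0.195773, fail to reject H0.


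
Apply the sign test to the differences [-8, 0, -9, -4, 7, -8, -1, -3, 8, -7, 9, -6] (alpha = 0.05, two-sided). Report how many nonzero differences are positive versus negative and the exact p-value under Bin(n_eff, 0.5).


Step 1: Discard zero differences. Original n = 12; n_eff = number of nonzero differences = 11.
Nonzero differences (with sign): -8, -9, -4, +7, -8, -1, -3, +8, -7, +9, -6
Step 2: Count signs: positive = 3, negative = 8.
Step 3: Under H0: P(positive) = 0.5, so the number of positives S ~ Bin(11, 0.5).
Step 4: Two-sided exact p-value = sum of Bin(11,0.5) probabilities at or below the observed probability = 0.226562.
Step 5: alpha = 0.05. fail to reject H0.

n_eff = 11, pos = 3, neg = 8, p = 0.226562, fail to reject H0.


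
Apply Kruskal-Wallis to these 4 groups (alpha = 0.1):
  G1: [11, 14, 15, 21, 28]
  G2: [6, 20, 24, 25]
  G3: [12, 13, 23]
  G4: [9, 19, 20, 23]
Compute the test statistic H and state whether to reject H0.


Step 1: Combine all N = 16 observations and assign midranks.
sorted (value, group, rank): (6,G2,1), (9,G4,2), (11,G1,3), (12,G3,4), (13,G3,5), (14,G1,6), (15,G1,7), (19,G4,8), (20,G2,9.5), (20,G4,9.5), (21,G1,11), (23,G3,12.5), (23,G4,12.5), (24,G2,14), (25,G2,15), (28,G1,16)
Step 2: Sum ranks within each group.
R_1 = 43 (n_1 = 5)
R_2 = 39.5 (n_2 = 4)
R_3 = 21.5 (n_3 = 3)
R_4 = 32 (n_4 = 4)
Step 3: H = 12/(N(N+1)) * sum(R_i^2/n_i) - 3(N+1)
     = 12/(16*17) * (43^2/5 + 39.5^2/4 + 21.5^2/3 + 32^2/4) - 3*17
     = 0.044118 * 1169.95 - 51
     = 0.615257.
Step 4: Ties present; correction factor C = 1 - 12/(16^3 - 16) = 0.997059. Corrected H = 0.615257 / 0.997059 = 0.617072.
Step 5: Under H0, H ~ chi^2(3); p-value = 0.892513.
Step 6: alpha = 0.1. fail to reject H0.

H = 0.6171, df = 3, p = 0.892513, fail to reject H0.


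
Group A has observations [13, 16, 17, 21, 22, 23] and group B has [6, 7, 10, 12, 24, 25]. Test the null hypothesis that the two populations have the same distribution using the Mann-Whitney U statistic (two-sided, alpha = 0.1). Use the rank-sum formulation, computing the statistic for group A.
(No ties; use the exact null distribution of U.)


Step 1: Combine and sort all 12 observations; assign midranks.
sorted (value, group): (6,Y), (7,Y), (10,Y), (12,Y), (13,X), (16,X), (17,X), (21,X), (22,X), (23,X), (24,Y), (25,Y)
ranks: 6->1, 7->2, 10->3, 12->4, 13->5, 16->6, 17->7, 21->8, 22->9, 23->10, 24->11, 25->12
Step 2: Rank sum for X: R1 = 5 + 6 + 7 + 8 + 9 + 10 = 45.
Step 3: U_X = R1 - n1(n1+1)/2 = 45 - 6*7/2 = 45 - 21 = 24.
       U_Y = n1*n2 - U_X = 36 - 24 = 12.
Step 4: No ties, so the exact null distribution of U (based on enumerating the C(12,6) = 924 equally likely rank assignments) gives the two-sided p-value.
Step 5: p-value = 0.393939; compare to alpha = 0.1. fail to reject H0.

U_X = 24, p = 0.393939, fail to reject H0 at alpha = 0.1.
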